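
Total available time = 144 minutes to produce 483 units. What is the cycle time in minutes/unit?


Formula: CT = Available Time / Number of Units
CT = 144 min / 483 units
CT = 0.3 min/unit

0.3 min/unit


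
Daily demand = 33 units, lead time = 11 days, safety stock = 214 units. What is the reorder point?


Formula: ROP = (Daily Demand * Lead Time) + Safety Stock
Demand during lead time = 33 * 11 = 363 units
ROP = 363 + 214 = 577 units

577 units


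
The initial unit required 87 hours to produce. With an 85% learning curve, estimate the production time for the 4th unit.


Formula: T_n = T_1 * (learning_rate)^(log2(n)) where learning_rate = rate/100
Doublings = log2(4) = 2
T_n = 87 * 0.85^2
T_n = 87 * 0.7225 = 62.9 hours

62.9 hours


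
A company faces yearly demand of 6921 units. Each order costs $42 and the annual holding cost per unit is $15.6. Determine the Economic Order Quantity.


Formula: EOQ = sqrt(2 * D * S / H)
Numerator: 2 * 6921 * 42 = 581364
2DS/H = 581364 / 15.6 = 37266.9
EOQ = sqrt(37266.9) = 193.0 units

193.0 units


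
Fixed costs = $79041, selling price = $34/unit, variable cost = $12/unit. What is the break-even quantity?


Formula: BEQ = Fixed Costs / (Price - Variable Cost)
Contribution margin = $34 - $12 = $22/unit
BEQ = ceil($79041 / $22/unit) = ceil(3592.77) = 3593 units

3593 units


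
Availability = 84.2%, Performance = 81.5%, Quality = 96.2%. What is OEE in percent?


Formula: OEE = Availability * Performance * Quality / 10000
A * P = 84.2% * 81.5% / 100 = 68.62%
OEE = 68.62% * 96.2% / 100 = 66.0%

66.0%


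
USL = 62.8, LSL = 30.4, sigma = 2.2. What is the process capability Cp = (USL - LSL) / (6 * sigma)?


Cp = (62.8 - 30.4) / (6 * 2.2)

2.45


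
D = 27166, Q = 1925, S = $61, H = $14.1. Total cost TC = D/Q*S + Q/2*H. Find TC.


TC = 27166/1925 * 61 + 1925/2 * 14.1

$14432.09


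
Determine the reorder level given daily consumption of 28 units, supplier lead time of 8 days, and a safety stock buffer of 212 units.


Formula: ROP = (Daily Demand * Lead Time) + Safety Stock
Demand during lead time = 28 * 8 = 224 units
ROP = 224 + 212 = 436 units

436 units


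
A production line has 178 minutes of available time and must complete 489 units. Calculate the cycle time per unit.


Formula: CT = Available Time / Number of Units
CT = 178 min / 489 units
CT = 0.36 min/unit

0.36 min/unit


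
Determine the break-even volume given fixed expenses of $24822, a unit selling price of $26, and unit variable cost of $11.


Formula: BEQ = Fixed Costs / (Price - Variable Cost)
Contribution margin = $26 - $11 = $15/unit
BEQ = ceil($24822 / $15/unit) = ceil(1654.8) = 1655 units

1655 units


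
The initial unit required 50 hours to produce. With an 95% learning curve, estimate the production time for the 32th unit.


Formula: T_n = T_1 * (learning_rate)^(log2(n)) where learning_rate = rate/100
Doublings = log2(32) = 5
T_n = 50 * 0.95^5
T_n = 50 * 0.7738 = 38.7 hours

38.7 hours


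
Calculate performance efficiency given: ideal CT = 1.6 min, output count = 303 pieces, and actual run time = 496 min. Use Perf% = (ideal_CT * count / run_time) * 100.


Formula: Performance = (Ideal CT * Total Count) / Run Time * 100
Ideal output time = 1.6 * 303 = 484.8 min
Performance = 484.8 / 496 * 100 = 97.7%

97.7%


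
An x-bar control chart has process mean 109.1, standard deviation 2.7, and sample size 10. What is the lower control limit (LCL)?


LCL = 109.1 - 3 * 2.7 / sqrt(10)

106.54


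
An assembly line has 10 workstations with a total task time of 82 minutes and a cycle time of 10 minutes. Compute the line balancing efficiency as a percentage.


Formula: Efficiency = Sum of Task Times / (N_stations * CT) * 100
Total station capacity = 10 stations * 10 min = 100 min
Efficiency = 82 / 100 * 100 = 82.0%

82.0%


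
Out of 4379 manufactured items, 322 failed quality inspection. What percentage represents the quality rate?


Formula: Quality Rate = Good Pieces / Total Pieces * 100
Good pieces = 4379 - 322 = 4057
QR = 4057 / 4379 * 100 = 92.6%

92.6%


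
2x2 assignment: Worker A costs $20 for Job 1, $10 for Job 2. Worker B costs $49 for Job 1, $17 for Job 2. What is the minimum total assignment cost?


Option 1: A->1 + B->2 = $20 + $17 = $37
Option 2: A->2 + B->1 = $10 + $49 = $59
Min cost = min($37, $59) = $37

$37


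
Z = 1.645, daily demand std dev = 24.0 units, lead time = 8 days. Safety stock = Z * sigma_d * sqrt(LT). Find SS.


Formula: SS = z * sigma_d * sqrt(LT)
sqrt(LT) = sqrt(8) = 2.8284
SS = 1.645 * 24.0 * 2.8284
SS = 111.7 units

111.7 units


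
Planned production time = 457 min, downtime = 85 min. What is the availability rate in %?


Formula: Availability = (Planned Time - Downtime) / Planned Time * 100
Uptime = 457 - 85 = 372 min
Availability = 372 / 457 * 100 = 81.4%

81.4%


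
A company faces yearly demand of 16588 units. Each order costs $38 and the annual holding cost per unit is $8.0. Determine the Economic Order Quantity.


Formula: EOQ = sqrt(2 * D * S / H)
Numerator: 2 * 16588 * 38 = 1260688
2DS/H = 1260688 / 8.0 = 157586.0
EOQ = sqrt(157586.0) = 397.0 units

397.0 units


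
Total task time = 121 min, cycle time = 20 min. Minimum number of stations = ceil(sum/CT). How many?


Formula: N_min = ceil(Sum of Task Times / Cycle Time)
N_min = ceil(121 min / 20 min) = ceil(6.05)
N_min = 7 stations

7


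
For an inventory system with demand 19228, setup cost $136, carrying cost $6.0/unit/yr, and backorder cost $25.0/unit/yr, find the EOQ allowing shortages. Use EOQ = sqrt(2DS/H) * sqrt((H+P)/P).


Formula: EOQ* = sqrt(2DS/H) * sqrt((H+P)/P)
Base EOQ = sqrt(2*19228*136/6.0) = 933.63 units
Correction = sqrt((6.0+25.0)/25.0) = 1.11355
EOQ* = 933.63 * 1.11355 = 1039.6 units

1039.6 units


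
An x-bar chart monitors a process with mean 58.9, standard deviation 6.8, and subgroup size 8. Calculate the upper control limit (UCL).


UCL = 58.9 + 3 * 6.8 / sqrt(8)

66.11


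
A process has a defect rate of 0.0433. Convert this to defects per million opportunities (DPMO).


DPMO = defect_rate * 1000000 = 0.0433 * 1000000

43300


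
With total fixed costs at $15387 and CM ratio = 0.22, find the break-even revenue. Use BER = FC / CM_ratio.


Formula: BER = Fixed Costs / Contribution Margin Ratio
BER = $15387 / 0.22
BER = $69940.91 (to the nearest cent)

$69940.91


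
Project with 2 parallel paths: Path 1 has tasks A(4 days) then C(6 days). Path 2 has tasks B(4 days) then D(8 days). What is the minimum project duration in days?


Path 1 = 4 + 6 = 10 days
Path 2 = 4 + 8 = 12 days
Duration = max(10, 12) = 12 days

12 days


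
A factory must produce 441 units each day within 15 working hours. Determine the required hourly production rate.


Formula: Production Rate = Daily Demand / Available Hours
Rate = 441 units/day / 15 hours/day
Rate = 29.4 units/hour

29.4 units/hour


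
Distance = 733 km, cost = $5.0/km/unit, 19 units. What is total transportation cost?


TC = dist * cost * units = 733 * 5.0 * 19 = $69635.00

$69635.00


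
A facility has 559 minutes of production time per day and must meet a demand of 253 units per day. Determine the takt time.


Formula: Takt Time = Available Production Time / Customer Demand
Takt = 559 min/day / 253 units/day
Takt = 2.21 min/unit

2.21 min/unit


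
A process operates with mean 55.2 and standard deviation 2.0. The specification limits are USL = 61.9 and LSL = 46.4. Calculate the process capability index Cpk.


Cpu = (61.9 - 55.2) / (3 * 2.0) = 1.12
Cpl = (55.2 - 46.4) / (3 * 2.0) = 1.47
Cpk = min(1.12, 1.47) = 1.12

1.12


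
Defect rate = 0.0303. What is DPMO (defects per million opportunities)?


DPMO = defect_rate * 1000000 = 0.0303 * 1000000

30300


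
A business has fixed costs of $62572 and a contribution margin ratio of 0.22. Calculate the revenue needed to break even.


Formula: BER = Fixed Costs / Contribution Margin Ratio
BER = $62572 / 0.22
BER = $284418.18 (to the nearest cent)

$284418.18


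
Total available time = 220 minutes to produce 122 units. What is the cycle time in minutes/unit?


Formula: CT = Available Time / Number of Units
CT = 220 min / 122 units
CT = 1.8 min/unit

1.8 min/unit


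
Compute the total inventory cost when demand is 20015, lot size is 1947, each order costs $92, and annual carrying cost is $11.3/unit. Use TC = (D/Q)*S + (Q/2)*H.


TC = 20015/1947 * 92 + 1947/2 * 11.3

$11946.30


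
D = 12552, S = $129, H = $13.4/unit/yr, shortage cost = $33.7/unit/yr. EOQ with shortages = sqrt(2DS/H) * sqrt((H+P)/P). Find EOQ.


Formula: EOQ* = sqrt(2DS/H) * sqrt((H+P)/P)
Base EOQ = sqrt(2*12552*129/13.4) = 491.6 units
Correction = sqrt((13.4+33.7)/33.7) = 1.18221
EOQ* = 491.6 * 1.18221 = 581.2 units

581.2 units


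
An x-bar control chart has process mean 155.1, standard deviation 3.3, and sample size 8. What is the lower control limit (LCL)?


LCL = 155.1 - 3 * 3.3 / sqrt(8)

151.6


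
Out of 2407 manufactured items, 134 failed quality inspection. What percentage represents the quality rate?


Formula: Quality Rate = Good Pieces / Total Pieces * 100
Good pieces = 2407 - 134 = 2273
QR = 2273 / 2407 * 100 = 94.4%

94.4%


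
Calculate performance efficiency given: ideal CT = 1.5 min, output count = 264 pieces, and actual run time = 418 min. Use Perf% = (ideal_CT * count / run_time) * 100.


Formula: Performance = (Ideal CT * Total Count) / Run Time * 100
Ideal output time = 1.5 * 264 = 396.0 min
Performance = 396.0 / 418 * 100 = 94.7%

94.7%


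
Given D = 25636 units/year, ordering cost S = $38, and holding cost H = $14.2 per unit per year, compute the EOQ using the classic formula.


Formula: EOQ = sqrt(2 * D * S / H)
Numerator: 2 * 25636 * 38 = 1948336
2DS/H = 1948336 / 14.2 = 137206.8
EOQ = sqrt(137206.8) = 370.4 units

370.4 units


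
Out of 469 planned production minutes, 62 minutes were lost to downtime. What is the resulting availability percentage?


Formula: Availability = (Planned Time - Downtime) / Planned Time * 100
Uptime = 469 - 62 = 407 min
Availability = 407 / 469 * 100 = 86.8%

86.8%


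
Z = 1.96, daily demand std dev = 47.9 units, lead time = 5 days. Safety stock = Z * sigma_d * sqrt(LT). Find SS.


Formula: SS = z * sigma_d * sqrt(LT)
sqrt(LT) = sqrt(5) = 2.2361
SS = 1.96 * 47.9 * 2.2361
SS = 209.9 units

209.9 units


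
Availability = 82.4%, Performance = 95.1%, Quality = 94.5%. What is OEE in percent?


Formula: OEE = Availability * Performance * Quality / 10000
A * P = 82.4% * 95.1% / 100 = 78.36%
OEE = 78.36% * 94.5% / 100 = 74.1%

74.1%


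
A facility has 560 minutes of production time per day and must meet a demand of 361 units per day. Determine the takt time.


Formula: Takt Time = Available Production Time / Customer Demand
Takt = 560 min/day / 361 units/day
Takt = 1.55 min/unit

1.55 min/unit


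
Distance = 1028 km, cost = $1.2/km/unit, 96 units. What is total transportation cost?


TC = dist * cost * units = 1028 * 1.2 * 96 = $118425.60

$118425.60


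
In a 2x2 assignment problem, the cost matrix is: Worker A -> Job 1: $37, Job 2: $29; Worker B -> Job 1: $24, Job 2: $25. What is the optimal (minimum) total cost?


Option 1: A->1 + B->2 = $37 + $25 = $62
Option 2: A->2 + B->1 = $29 + $24 = $53
Min cost = min($62, $53) = $53

$53


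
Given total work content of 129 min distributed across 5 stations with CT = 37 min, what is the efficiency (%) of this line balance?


Formula: Efficiency = Sum of Task Times / (N_stations * CT) * 100
Total station capacity = 5 stations * 37 min = 185 min
Efficiency = 129 / 185 * 100 = 69.7%

69.7%


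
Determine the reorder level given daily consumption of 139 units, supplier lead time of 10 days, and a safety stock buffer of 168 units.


Formula: ROP = (Daily Demand * Lead Time) + Safety Stock
Demand during lead time = 139 * 10 = 1390 units
ROP = 1390 + 168 = 1558 units

1558 units


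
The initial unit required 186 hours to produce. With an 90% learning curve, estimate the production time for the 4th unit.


Formula: T_n = T_1 * (learning_rate)^(log2(n)) where learning_rate = rate/100
Doublings = log2(4) = 2
T_n = 186 * 0.9^2
T_n = 186 * 0.81 = 150.7 hours

150.7 hours


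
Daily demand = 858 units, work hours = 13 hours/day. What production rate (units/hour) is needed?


Formula: Production Rate = Daily Demand / Available Hours
Rate = 858 units/day / 13 hours/day
Rate = 66.0 units/hour

66.0 units/hour


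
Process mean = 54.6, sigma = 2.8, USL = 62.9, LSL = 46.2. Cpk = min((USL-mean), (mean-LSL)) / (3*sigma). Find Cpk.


Cpu = (62.9 - 54.6) / (3 * 2.8) = 0.99
Cpl = (54.6 - 46.2) / (3 * 2.8) = 1.0
Cpk = min(0.99, 1.0) = 0.99

0.99


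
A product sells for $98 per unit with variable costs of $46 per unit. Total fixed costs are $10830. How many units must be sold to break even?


Formula: BEQ = Fixed Costs / (Price - Variable Cost)
Contribution margin = $98 - $46 = $52/unit
BEQ = ceil($10830 / $52/unit) = ceil(208.27) = 209 units

209 units


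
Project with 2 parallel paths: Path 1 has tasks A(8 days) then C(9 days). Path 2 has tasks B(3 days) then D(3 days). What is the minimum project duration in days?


Path 1 = 8 + 9 = 17 days
Path 2 = 3 + 3 = 6 days
Duration = max(17, 6) = 17 days

17 days


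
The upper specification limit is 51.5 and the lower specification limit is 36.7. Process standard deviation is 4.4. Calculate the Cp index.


Cp = (51.5 - 36.7) / (6 * 4.4)

0.56


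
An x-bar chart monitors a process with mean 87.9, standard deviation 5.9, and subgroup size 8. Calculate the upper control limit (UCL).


UCL = 87.9 + 3 * 5.9 / sqrt(8)

94.16


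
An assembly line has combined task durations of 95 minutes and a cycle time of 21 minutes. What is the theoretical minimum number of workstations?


Formula: N_min = ceil(Sum of Task Times / Cycle Time)
N_min = ceil(95 min / 21 min) = ceil(4.5238)
N_min = 5 stations

5


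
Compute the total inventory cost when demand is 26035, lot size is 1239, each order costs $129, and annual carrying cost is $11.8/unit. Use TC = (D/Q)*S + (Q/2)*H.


TC = 26035/1239 * 129 + 1239/2 * 11.8

$10020.77


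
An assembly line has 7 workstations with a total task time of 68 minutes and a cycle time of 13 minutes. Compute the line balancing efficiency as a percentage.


Formula: Efficiency = Sum of Task Times / (N_stations * CT) * 100
Total station capacity = 7 stations * 13 min = 91 min
Efficiency = 68 / 91 * 100 = 74.7%

74.7%


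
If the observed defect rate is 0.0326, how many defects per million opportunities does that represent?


DPMO = defect_rate * 1000000 = 0.0326 * 1000000

32600


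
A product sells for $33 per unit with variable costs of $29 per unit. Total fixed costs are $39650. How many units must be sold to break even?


Formula: BEQ = Fixed Costs / (Price - Variable Cost)
Contribution margin = $33 - $29 = $4/unit
BEQ = ceil($39650 / $4/unit) = ceil(9912.5) = 9913 units

9913 units


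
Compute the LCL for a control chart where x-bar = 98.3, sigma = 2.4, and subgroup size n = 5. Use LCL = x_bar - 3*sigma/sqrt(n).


LCL = 98.3 - 3 * 2.4 / sqrt(5)

95.08


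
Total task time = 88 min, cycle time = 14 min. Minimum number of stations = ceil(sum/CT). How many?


Formula: N_min = ceil(Sum of Task Times / Cycle Time)
N_min = ceil(88 min / 14 min) = ceil(6.2857)
N_min = 7 stations

7


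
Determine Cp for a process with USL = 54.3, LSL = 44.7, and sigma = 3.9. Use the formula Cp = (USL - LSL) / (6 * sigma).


Cp = (54.3 - 44.7) / (6 * 3.9)

0.41


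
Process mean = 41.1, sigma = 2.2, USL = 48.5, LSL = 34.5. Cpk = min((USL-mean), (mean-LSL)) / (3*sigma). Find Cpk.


Cpu = (48.5 - 41.1) / (3 * 2.2) = 1.12
Cpl = (41.1 - 34.5) / (3 * 2.2) = 1.0
Cpk = min(1.12, 1.0) = 1.0

1.0


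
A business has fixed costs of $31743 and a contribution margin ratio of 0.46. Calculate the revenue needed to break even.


Formula: BER = Fixed Costs / Contribution Margin Ratio
BER = $31743 / 0.46
BER = $69006.52 (to the nearest cent)

$69006.52


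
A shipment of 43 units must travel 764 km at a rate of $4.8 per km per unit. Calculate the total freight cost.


TC = dist * cost * units = 764 * 4.8 * 43 = $157689.60

$157689.60


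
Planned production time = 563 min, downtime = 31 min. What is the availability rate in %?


Formula: Availability = (Planned Time - Downtime) / Planned Time * 100
Uptime = 563 - 31 = 532 min
Availability = 532 / 563 * 100 = 94.5%

94.5%


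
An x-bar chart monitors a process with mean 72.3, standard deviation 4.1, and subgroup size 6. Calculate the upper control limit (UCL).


UCL = 72.3 + 3 * 4.1 / sqrt(6)

77.32


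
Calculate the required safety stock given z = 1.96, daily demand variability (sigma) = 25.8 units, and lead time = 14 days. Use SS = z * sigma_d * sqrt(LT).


Formula: SS = z * sigma_d * sqrt(LT)
sqrt(LT) = sqrt(14) = 3.7417
SS = 1.96 * 25.8 * 3.7417
SS = 189.2 units

189.2 units


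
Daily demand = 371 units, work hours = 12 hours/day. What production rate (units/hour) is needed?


Formula: Production Rate = Daily Demand / Available Hours
Rate = 371 units/day / 12 hours/day
Rate = 30.9 units/hour

30.9 units/hour


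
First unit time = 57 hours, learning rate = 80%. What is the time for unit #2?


Formula: T_n = T_1 * (learning_rate)^(log2(n)) where learning_rate = rate/100
Doublings = log2(2) = 1
T_n = 57 * 0.8^1
T_n = 57 * 0.8 = 45.6 hours

45.6 hours


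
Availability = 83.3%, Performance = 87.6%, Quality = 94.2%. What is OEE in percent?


Formula: OEE = Availability * Performance * Quality / 10000
A * P = 83.3% * 87.6% / 100 = 72.97%
OEE = 72.97% * 94.2% / 100 = 68.7%

68.7%


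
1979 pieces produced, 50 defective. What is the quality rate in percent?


Formula: Quality Rate = Good Pieces / Total Pieces * 100
Good pieces = 1979 - 50 = 1929
QR = 1929 / 1979 * 100 = 97.5%

97.5%


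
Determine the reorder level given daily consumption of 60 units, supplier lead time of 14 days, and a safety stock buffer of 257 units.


Formula: ROP = (Daily Demand * Lead Time) + Safety Stock
Demand during lead time = 60 * 14 = 840 units
ROP = 840 + 257 = 1097 units

1097 units


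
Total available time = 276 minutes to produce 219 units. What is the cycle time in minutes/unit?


Formula: CT = Available Time / Number of Units
CT = 276 min / 219 units
CT = 1.26 min/unit

1.26 min/unit


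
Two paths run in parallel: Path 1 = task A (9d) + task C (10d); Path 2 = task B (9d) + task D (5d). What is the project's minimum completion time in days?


Path 1 = 9 + 10 = 19 days
Path 2 = 9 + 5 = 14 days
Duration = max(19, 14) = 19 days

19 days


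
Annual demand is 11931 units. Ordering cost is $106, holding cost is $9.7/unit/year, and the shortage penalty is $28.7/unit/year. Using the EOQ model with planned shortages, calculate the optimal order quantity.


Formula: EOQ* = sqrt(2DS/H) * sqrt((H+P)/P)
Base EOQ = sqrt(2*11931*106/9.7) = 510.65 units
Correction = sqrt((9.7+28.7)/28.7) = 1.15671
EOQ* = 510.65 * 1.15671 = 590.7 units

590.7 units


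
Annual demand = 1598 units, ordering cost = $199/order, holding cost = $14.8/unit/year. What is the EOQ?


Formula: EOQ = sqrt(2 * D * S / H)
Numerator: 2 * 1598 * 199 = 636004
2DS/H = 636004 / 14.8 = 42973.2
EOQ = sqrt(42973.2) = 207.3 units

207.3 units


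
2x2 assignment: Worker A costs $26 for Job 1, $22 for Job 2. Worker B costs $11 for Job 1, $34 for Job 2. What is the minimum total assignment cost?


Option 1: A->1 + B->2 = $26 + $34 = $60
Option 2: A->2 + B->1 = $22 + $11 = $33
Min cost = min($60, $33) = $33

$33


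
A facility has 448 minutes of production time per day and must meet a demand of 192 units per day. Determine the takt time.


Formula: Takt Time = Available Production Time / Customer Demand
Takt = 448 min/day / 192 units/day
Takt = 2.33 min/unit

2.33 min/unit


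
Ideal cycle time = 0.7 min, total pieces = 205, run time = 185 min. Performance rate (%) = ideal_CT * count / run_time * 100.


Formula: Performance = (Ideal CT * Total Count) / Run Time * 100
Ideal output time = 0.7 * 205 = 143.5 min
Performance = 143.5 / 185 * 100 = 77.6%

77.6%


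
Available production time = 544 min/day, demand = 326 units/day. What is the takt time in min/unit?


Formula: Takt Time = Available Production Time / Customer Demand
Takt = 544 min/day / 326 units/day
Takt = 1.67 min/unit

1.67 min/unit


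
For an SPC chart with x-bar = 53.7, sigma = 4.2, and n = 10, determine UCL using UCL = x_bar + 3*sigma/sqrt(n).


UCL = 53.7 + 3 * 4.2 / sqrt(10)

57.68


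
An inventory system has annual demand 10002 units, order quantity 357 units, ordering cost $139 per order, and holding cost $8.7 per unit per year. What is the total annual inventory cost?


TC = 10002/357 * 139 + 357/2 * 8.7

$5447.29


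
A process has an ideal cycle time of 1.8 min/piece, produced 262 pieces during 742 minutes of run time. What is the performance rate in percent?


Formula: Performance = (Ideal CT * Total Count) / Run Time * 100
Ideal output time = 1.8 * 262 = 471.6 min
Performance = 471.6 / 742 * 100 = 63.6%

63.6%


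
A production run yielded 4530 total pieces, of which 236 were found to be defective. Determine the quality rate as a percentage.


Formula: Quality Rate = Good Pieces / Total Pieces * 100
Good pieces = 4530 - 236 = 4294
QR = 4294 / 4530 * 100 = 94.8%

94.8%


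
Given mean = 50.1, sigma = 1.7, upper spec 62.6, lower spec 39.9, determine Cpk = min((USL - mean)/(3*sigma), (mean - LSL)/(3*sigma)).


Cpu = (62.6 - 50.1) / (3 * 1.7) = 2.45
Cpl = (50.1 - 39.9) / (3 * 1.7) = 2.0
Cpk = min(2.45, 2.0) = 2.0

2.0


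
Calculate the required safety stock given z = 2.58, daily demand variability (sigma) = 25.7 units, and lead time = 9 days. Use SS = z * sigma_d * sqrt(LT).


Formula: SS = z * sigma_d * sqrt(LT)
sqrt(LT) = sqrt(9) = 3.0
SS = 2.58 * 25.7 * 3.0
SS = 198.9 units

198.9 units


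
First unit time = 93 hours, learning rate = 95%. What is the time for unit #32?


Formula: T_n = T_1 * (learning_rate)^(log2(n)) where learning_rate = rate/100
Doublings = log2(32) = 5
T_n = 93 * 0.95^5
T_n = 93 * 0.7738 = 72.0 hours

72.0 hours


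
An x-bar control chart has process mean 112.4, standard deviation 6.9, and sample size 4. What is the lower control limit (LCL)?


LCL = 112.4 - 3 * 6.9 / sqrt(4)

102.05


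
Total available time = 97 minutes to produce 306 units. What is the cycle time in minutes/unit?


Formula: CT = Available Time / Number of Units
CT = 97 min / 306 units
CT = 0.32 min/unit

0.32 min/unit


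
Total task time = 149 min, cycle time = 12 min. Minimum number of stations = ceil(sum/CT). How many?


Formula: N_min = ceil(Sum of Task Times / Cycle Time)
N_min = ceil(149 min / 12 min) = ceil(12.4167)
N_min = 13 stations

13


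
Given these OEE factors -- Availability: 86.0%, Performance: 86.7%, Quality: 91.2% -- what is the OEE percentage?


Formula: OEE = Availability * Performance * Quality / 10000
A * P = 86.0% * 86.7% / 100 = 74.56%
OEE = 74.56% * 91.2% / 100 = 68.0%

68.0%


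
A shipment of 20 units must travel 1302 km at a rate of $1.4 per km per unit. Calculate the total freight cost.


TC = dist * cost * units = 1302 * 1.4 * 20 = $36456.00

$36456.00


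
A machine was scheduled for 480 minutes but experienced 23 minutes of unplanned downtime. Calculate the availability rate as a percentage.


Formula: Availability = (Planned Time - Downtime) / Planned Time * 100
Uptime = 480 - 23 = 457 min
Availability = 457 / 480 * 100 = 95.2%

95.2%


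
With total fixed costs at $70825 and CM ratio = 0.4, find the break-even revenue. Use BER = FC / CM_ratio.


Formula: BER = Fixed Costs / Contribution Margin Ratio
BER = $70825 / 0.4
BER = $177062.50 (to the nearest cent)

$177062.50


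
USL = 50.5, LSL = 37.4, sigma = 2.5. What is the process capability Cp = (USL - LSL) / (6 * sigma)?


Cp = (50.5 - 37.4) / (6 * 2.5)

0.87


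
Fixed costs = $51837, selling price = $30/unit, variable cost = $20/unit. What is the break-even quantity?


Formula: BEQ = Fixed Costs / (Price - Variable Cost)
Contribution margin = $30 - $20 = $10/unit
BEQ = ceil($51837 / $10/unit) = ceil(5183.7) = 5184 units

5184 units


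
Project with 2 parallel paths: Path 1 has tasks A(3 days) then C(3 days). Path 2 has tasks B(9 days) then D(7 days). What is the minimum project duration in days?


Path 1 = 3 + 3 = 6 days
Path 2 = 9 + 7 = 16 days
Duration = max(6, 16) = 16 days

16 days


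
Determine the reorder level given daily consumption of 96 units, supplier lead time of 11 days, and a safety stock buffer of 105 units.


Formula: ROP = (Daily Demand * Lead Time) + Safety Stock
Demand during lead time = 96 * 11 = 1056 units
ROP = 1056 + 105 = 1161 units

1161 units


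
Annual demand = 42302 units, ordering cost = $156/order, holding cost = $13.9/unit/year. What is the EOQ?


Formula: EOQ = sqrt(2 * D * S / H)
Numerator: 2 * 42302 * 156 = 13198224
2DS/H = 13198224 / 13.9 = 949512.5
EOQ = sqrt(949512.5) = 974.4 units

974.4 units


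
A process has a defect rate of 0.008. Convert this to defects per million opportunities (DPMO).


DPMO = defect_rate * 1000000 = 0.008 * 1000000

8000


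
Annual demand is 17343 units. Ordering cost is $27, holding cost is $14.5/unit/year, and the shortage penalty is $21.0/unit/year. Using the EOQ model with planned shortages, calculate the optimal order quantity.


Formula: EOQ* = sqrt(2DS/H) * sqrt((H+P)/P)
Base EOQ = sqrt(2*17343*27/14.5) = 254.14 units
Correction = sqrt((14.5+21.0)/21.0) = 1.30018
EOQ* = 254.14 * 1.30018 = 330.4 units

330.4 units


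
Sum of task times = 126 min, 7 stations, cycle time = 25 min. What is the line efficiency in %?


Formula: Efficiency = Sum of Task Times / (N_stations * CT) * 100
Total station capacity = 7 stations * 25 min = 175 min
Efficiency = 126 / 175 * 100 = 72.0%

72.0%


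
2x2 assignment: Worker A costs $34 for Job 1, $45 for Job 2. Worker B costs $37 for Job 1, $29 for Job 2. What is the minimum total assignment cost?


Option 1: A->1 + B->2 = $34 + $29 = $63
Option 2: A->2 + B->1 = $45 + $37 = $82
Min cost = min($63, $82) = $63

$63


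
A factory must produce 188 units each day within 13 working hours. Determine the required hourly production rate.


Formula: Production Rate = Daily Demand / Available Hours
Rate = 188 units/day / 13 hours/day
Rate = 14.5 units/hour

14.5 units/hour


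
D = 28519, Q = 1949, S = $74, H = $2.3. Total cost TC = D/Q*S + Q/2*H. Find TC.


TC = 28519/1949 * 74 + 1949/2 * 2.3

$3324.16


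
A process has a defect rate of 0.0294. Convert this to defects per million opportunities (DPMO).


DPMO = defect_rate * 1000000 = 0.0294 * 1000000

29400


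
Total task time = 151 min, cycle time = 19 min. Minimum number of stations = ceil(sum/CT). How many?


Formula: N_min = ceil(Sum of Task Times / Cycle Time)
N_min = ceil(151 min / 19 min) = ceil(7.9474)
N_min = 8 stations

8


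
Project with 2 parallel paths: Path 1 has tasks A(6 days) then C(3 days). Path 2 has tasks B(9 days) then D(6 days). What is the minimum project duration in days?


Path 1 = 6 + 3 = 9 days
Path 2 = 9 + 6 = 15 days
Duration = max(9, 15) = 15 days

15 days


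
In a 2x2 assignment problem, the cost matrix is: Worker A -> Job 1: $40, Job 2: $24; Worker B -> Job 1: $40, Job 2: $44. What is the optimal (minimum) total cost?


Option 1: A->1 + B->2 = $40 + $44 = $84
Option 2: A->2 + B->1 = $24 + $40 = $64
Min cost = min($84, $64) = $64

$64


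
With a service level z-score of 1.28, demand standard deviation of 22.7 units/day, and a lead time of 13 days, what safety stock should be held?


Formula: SS = z * sigma_d * sqrt(LT)
sqrt(LT) = sqrt(13) = 3.6056
SS = 1.28 * 22.7 * 3.6056
SS = 104.8 units

104.8 units


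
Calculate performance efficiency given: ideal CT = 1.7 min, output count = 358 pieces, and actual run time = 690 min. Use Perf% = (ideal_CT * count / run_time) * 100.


Formula: Performance = (Ideal CT * Total Count) / Run Time * 100
Ideal output time = 1.7 * 358 = 608.6 min
Performance = 608.6 / 690 * 100 = 88.2%

88.2%


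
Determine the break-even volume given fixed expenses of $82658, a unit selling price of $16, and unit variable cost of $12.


Formula: BEQ = Fixed Costs / (Price - Variable Cost)
Contribution margin = $16 - $12 = $4/unit
BEQ = ceil($82658 / $4/unit) = ceil(20664.5) = 20665 units

20665 units


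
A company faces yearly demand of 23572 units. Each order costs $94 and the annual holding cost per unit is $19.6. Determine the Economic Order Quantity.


Formula: EOQ = sqrt(2 * D * S / H)
Numerator: 2 * 23572 * 94 = 4431536
2DS/H = 4431536 / 19.6 = 226098.8
EOQ = sqrt(226098.8) = 475.5 units

475.5 units


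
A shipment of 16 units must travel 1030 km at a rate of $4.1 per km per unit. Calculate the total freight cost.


TC = dist * cost * units = 1030 * 4.1 * 16 = $67568.00

$67568.00


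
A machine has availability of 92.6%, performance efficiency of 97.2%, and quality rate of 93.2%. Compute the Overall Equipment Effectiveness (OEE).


Formula: OEE = Availability * Performance * Quality / 10000
A * P = 92.6% * 97.2% / 100 = 90.01%
OEE = 90.01% * 93.2% / 100 = 83.9%

83.9%


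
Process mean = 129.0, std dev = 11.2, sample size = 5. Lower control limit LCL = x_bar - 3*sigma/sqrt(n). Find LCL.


LCL = 129.0 - 3 * 11.2 / sqrt(5)

113.97


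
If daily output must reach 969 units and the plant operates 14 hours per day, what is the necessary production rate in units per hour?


Formula: Production Rate = Daily Demand / Available Hours
Rate = 969 units/day / 14 hours/day
Rate = 69.2 units/hour

69.2 units/hour


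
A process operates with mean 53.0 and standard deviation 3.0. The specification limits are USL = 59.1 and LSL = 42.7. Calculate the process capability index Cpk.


Cpu = (59.1 - 53.0) / (3 * 3.0) = 0.68
Cpl = (53.0 - 42.7) / (3 * 3.0) = 1.14
Cpk = min(0.68, 1.14) = 0.68

0.68


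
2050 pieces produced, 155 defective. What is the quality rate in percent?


Formula: Quality Rate = Good Pieces / Total Pieces * 100
Good pieces = 2050 - 155 = 1895
QR = 1895 / 2050 * 100 = 92.4%

92.4%


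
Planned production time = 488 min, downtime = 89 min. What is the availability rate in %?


Formula: Availability = (Planned Time - Downtime) / Planned Time * 100
Uptime = 488 - 89 = 399 min
Availability = 399 / 488 * 100 = 81.8%

81.8%


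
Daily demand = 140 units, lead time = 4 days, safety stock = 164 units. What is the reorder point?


Formula: ROP = (Daily Demand * Lead Time) + Safety Stock
Demand during lead time = 140 * 4 = 560 units
ROP = 560 + 164 = 724 units

724 units


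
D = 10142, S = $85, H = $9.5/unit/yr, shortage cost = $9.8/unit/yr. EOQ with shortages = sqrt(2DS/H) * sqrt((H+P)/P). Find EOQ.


Formula: EOQ* = sqrt(2DS/H) * sqrt((H+P)/P)
Base EOQ = sqrt(2*10142*85/9.5) = 426.01 units
Correction = sqrt((9.5+9.8)/9.8) = 1.40335
EOQ* = 426.01 * 1.40335 = 597.8 units

597.8 units


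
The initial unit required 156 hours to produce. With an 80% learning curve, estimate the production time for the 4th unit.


Formula: T_n = T_1 * (learning_rate)^(log2(n)) where learning_rate = rate/100
Doublings = log2(4) = 2
T_n = 156 * 0.8^2
T_n = 156 * 0.64 = 99.8 hours

99.8 hours


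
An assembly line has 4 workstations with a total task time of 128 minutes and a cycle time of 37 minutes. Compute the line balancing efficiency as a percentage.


Formula: Efficiency = Sum of Task Times / (N_stations * CT) * 100
Total station capacity = 4 stations * 37 min = 148 min
Efficiency = 128 / 148 * 100 = 86.5%

86.5%


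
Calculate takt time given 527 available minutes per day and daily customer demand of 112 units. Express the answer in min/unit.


Formula: Takt Time = Available Production Time / Customer Demand
Takt = 527 min/day / 112 units/day
Takt = 4.71 min/unit

4.71 min/unit


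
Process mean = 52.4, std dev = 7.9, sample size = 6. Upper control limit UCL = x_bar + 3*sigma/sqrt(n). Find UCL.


UCL = 52.4 + 3 * 7.9 / sqrt(6)

62.08


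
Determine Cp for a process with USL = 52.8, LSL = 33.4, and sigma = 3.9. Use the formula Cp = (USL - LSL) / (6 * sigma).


Cp = (52.8 - 33.4) / (6 * 3.9)

0.83


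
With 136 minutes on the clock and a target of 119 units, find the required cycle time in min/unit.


Formula: CT = Available Time / Number of Units
CT = 136 min / 119 units
CT = 1.14 min/unit

1.14 min/unit


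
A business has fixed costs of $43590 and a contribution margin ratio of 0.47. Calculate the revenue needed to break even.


Formula: BER = Fixed Costs / Contribution Margin Ratio
BER = $43590 / 0.47
BER = $92744.68 (to the nearest cent)

$92744.68


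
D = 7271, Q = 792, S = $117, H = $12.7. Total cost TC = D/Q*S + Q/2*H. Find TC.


TC = 7271/792 * 117 + 792/2 * 12.7

$6103.33


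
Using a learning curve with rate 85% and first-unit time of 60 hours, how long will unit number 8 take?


Formula: T_n = T_1 * (learning_rate)^(log2(n)) where learning_rate = rate/100
Doublings = log2(8) = 3
T_n = 60 * 0.85^3
T_n = 60 * 0.6141 = 36.8 hours

36.8 hours


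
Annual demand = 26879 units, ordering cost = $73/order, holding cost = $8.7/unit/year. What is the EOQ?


Formula: EOQ = sqrt(2 * D * S / H)
Numerator: 2 * 26879 * 73 = 3924334
2DS/H = 3924334 / 8.7 = 451072.9
EOQ = sqrt(451072.9) = 671.6 units

671.6 units


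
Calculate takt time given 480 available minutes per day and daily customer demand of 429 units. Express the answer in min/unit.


Formula: Takt Time = Available Production Time / Customer Demand
Takt = 480 min/day / 429 units/day
Takt = 1.12 min/unit

1.12 min/unit


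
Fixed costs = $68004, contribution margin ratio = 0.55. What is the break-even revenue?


Formula: BER = Fixed Costs / Contribution Margin Ratio
BER = $68004 / 0.55
BER = $123643.64 (to the nearest cent)

$123643.64


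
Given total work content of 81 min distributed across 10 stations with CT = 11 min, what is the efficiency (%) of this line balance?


Formula: Efficiency = Sum of Task Times / (N_stations * CT) * 100
Total station capacity = 10 stations * 11 min = 110 min
Efficiency = 81 / 110 * 100 = 73.6%

73.6%


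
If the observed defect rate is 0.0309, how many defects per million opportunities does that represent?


DPMO = defect_rate * 1000000 = 0.0309 * 1000000

30900


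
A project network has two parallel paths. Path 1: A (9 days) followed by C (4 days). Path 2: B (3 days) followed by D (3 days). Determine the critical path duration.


Path 1 = 9 + 4 = 13 days
Path 2 = 3 + 3 = 6 days
Duration = max(13, 6) = 13 days

13 days


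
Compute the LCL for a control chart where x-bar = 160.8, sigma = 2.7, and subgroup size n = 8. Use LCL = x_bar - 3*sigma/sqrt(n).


LCL = 160.8 - 3 * 2.7 / sqrt(8)

157.94


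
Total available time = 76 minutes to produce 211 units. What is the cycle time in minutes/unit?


Formula: CT = Available Time / Number of Units
CT = 76 min / 211 units
CT = 0.36 min/unit

0.36 min/unit


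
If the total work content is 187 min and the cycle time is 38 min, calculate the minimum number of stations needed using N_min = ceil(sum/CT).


Formula: N_min = ceil(Sum of Task Times / Cycle Time)
N_min = ceil(187 min / 38 min) = ceil(4.9211)
N_min = 5 stations

5


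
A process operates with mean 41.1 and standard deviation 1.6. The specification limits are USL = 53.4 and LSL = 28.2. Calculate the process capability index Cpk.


Cpu = (53.4 - 41.1) / (3 * 1.6) = 2.56
Cpl = (41.1 - 28.2) / (3 * 1.6) = 2.69
Cpk = min(2.56, 2.69) = 2.56

2.56


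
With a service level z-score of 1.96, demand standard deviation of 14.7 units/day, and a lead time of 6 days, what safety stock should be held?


Formula: SS = z * sigma_d * sqrt(LT)
sqrt(LT) = sqrt(6) = 2.4495
SS = 1.96 * 14.7 * 2.4495
SS = 70.6 units

70.6 units


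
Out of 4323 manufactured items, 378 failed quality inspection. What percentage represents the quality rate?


Formula: Quality Rate = Good Pieces / Total Pieces * 100
Good pieces = 4323 - 378 = 3945
QR = 3945 / 4323 * 100 = 91.3%

91.3%


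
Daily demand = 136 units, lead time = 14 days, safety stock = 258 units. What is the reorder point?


Formula: ROP = (Daily Demand * Lead Time) + Safety Stock
Demand during lead time = 136 * 14 = 1904 units
ROP = 1904 + 258 = 2162 units

2162 units


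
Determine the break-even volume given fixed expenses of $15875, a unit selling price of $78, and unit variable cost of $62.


Formula: BEQ = Fixed Costs / (Price - Variable Cost)
Contribution margin = $78 - $62 = $16/unit
BEQ = ceil($15875 / $16/unit) = ceil(992.19) = 993 units

993 units


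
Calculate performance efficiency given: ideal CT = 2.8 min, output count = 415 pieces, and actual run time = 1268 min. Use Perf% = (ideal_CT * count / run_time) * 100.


Formula: Performance = (Ideal CT * Total Count) / Run Time * 100
Ideal output time = 2.8 * 415 = 1162.0 min
Performance = 1162.0 / 1268 * 100 = 91.6%

91.6%


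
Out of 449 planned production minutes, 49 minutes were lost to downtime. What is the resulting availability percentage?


Formula: Availability = (Planned Time - Downtime) / Planned Time * 100
Uptime = 449 - 49 = 400 min
Availability = 400 / 449 * 100 = 89.1%

89.1%


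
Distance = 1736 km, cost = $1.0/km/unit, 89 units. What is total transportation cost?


TC = dist * cost * units = 1736 * 1.0 * 89 = $154504.00

$154504.00


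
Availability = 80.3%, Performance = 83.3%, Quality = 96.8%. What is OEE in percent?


Formula: OEE = Availability * Performance * Quality / 10000
A * P = 80.3% * 83.3% / 100 = 66.89%
OEE = 66.89% * 96.8% / 100 = 64.7%

64.7%


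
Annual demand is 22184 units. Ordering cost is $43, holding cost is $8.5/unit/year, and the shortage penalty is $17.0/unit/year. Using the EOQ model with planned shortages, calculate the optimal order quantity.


Formula: EOQ* = sqrt(2DS/H) * sqrt((H+P)/P)
Base EOQ = sqrt(2*22184*43/8.5) = 473.76 units
Correction = sqrt((8.5+17.0)/17.0) = 1.22474
EOQ* = 473.76 * 1.22474 = 580.2 units

580.2 units


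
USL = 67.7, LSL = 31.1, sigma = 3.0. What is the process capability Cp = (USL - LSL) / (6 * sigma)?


Cp = (67.7 - 31.1) / (6 * 3.0)

2.03


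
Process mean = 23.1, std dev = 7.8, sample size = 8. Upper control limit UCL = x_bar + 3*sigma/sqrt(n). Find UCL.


UCL = 23.1 + 3 * 7.8 / sqrt(8)

31.37


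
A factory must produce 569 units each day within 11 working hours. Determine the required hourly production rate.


Formula: Production Rate = Daily Demand / Available Hours
Rate = 569 units/day / 11 hours/day
Rate = 51.7 units/hour

51.7 units/hour


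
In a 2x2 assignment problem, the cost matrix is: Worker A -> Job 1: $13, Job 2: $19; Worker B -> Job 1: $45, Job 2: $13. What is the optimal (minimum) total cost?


Option 1: A->1 + B->2 = $13 + $13 = $26
Option 2: A->2 + B->1 = $19 + $45 = $64
Min cost = min($26, $64) = $26

$26


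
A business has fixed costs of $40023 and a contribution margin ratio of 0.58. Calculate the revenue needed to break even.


Formula: BER = Fixed Costs / Contribution Margin Ratio
BER = $40023 / 0.58
BER = $69005.17 (to the nearest cent)

$69005.17


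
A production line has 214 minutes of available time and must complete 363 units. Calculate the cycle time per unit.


Formula: CT = Available Time / Number of Units
CT = 214 min / 363 units
CT = 0.59 min/unit

0.59 min/unit


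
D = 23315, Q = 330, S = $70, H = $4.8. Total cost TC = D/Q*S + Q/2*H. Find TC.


TC = 23315/330 * 70 + 330/2 * 4.8

$5737.61
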